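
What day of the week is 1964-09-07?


Date: September 7, 1964
Anchor: Jan 1, 1964. With p = 1964 - 1 = 1963: (p + p//4 - p//100 + p//400) mod 7 = (1963 + 490 - 19 + 4) mod 7 = 2438 mod 7 = 2 -> Wednesday (Mon=0 ... Sun=6)
Days before September (Jan-Aug): 244; offset = 244 + 7 - 1 = 250
Weekday index = (2 + 250) mod 7 = 0

Day of the week: Monday


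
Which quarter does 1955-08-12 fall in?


Month: August (month 8)
Q1: Jan-Mar, Q2: Apr-Jun, Q3: Jul-Sep, Q4: Oct-Dec

Q3


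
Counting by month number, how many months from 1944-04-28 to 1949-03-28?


From April 1944 to March 1949
5 years * 12 = 60 months, minus 1 month = 59

59 months


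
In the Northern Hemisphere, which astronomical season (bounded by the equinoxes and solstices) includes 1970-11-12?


Date: November 12
Astronomical Autumn (approx.; exact equinox/solstice day varies by year): September 22 to December 20
November 12 falls within the Autumn window

Autumn


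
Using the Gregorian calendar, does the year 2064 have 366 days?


Gregorian leap year rule: divisible by 4, but not by 100, unless also by 400.
2064 is divisible by 4 but not 100 -> leap year

Yes


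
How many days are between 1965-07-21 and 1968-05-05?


From 1965-07-21 to 1968-05-05
1965-07-21: days before July = 31 + 28 + 31 + 30 + 31 + 30 = 181 (1965 is not a leap year); day of year = 181 + 21 = 202
1968-05-05: days before May = 31 + 29 + 31 + 30 = 121 (1968 is a leap year); day of year = 121 + 5 = 126
Rest of 1965: 365 - 202 = 163
Full years 1966 (365), 1967 (365): 730
Total = 163 + 730 + 126 = 1019

1019 days


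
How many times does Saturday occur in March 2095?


March 2095 has 31 days
Anchor: Jan 1, 2095. With p = 2095 - 1 = 2094: (p + p//4 - p//100 + p//400) mod 7 = (2094 + 523 - 20 + 5) mod 7 = 2602 mod 7 = 5 -> Saturday (Mon=0 ... Sun=6)
Days before March (Jan-Feb): 59; March 1 index = (5 + 59) mod 7 = 1 -> Tuesday
First Saturday is March 5
Saturdays: 5, 12, 19, 26

4 Saturdays


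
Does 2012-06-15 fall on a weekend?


Anchor: Jan 1, 2012. With p = 2012 - 1 = 2011: (p + p//4 - p//100 + p//400) mod 7 = (2011 + 502 - 20 + 5) mod 7 = 2498 mod 7 = 6 -> Sunday (Mon=0 ... Sun=6)
Day of year: 167; offset = 166
Weekday index = (6 + 166) mod 7 = 4 -> Friday
Weekend days: Saturday, Sunday

No


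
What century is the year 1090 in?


Century = (year - 1) // 100 + 1
= (1090 - 1) // 100 + 1
= 1089 // 100 + 1
= 10 + 1

11th century


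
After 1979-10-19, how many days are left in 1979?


Day of year: 292 of 365
Remaining = 365 - 292

73 days


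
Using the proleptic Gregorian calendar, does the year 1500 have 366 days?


Gregorian leap year rule: divisible by 4, but not by 100, unless also by 400.
1500 is divisible by 100 but not 400 -> not a leap year

No


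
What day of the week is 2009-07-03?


Date: July 3, 2009
Anchor: Jan 1, 2009. With p = 2009 - 1 = 2008: (p + p//4 - p//100 + p//400) mod 7 = (2008 + 502 - 20 + 5) mod 7 = 2495 mod 7 = 3 -> Thursday (Mon=0 ... Sun=6)
Days before July (Jan-Jun): 181; offset = 181 + 3 - 1 = 183
Weekday index = (3 + 183) mod 7 = 4

Day of the week: Friday


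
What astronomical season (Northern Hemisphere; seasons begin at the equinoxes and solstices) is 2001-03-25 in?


Date: March 25
Astronomical Spring (approx.; exact equinox/solstice day varies by year): March 20 to June 20
March 25 falls within the Spring window

Spring


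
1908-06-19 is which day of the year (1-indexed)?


Date: June 19, 1908
Days in months 1 through 5: 152
Plus 19 days in June

Day of year: 171


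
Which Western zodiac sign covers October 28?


Date: October 28
Conventional tropical zodiac dates: Scorpio from October 23 onward; Sagittarius starts November 22
October 28 falls within the Scorpio range

Scorpio


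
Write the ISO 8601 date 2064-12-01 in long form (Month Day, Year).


ISO 2064-12-01 parses as year=2064, month=12, day=01
Month 12 -> December

December 1, 2064


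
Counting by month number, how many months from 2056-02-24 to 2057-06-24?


From February 2056 to June 2057
1 year * 12 = 12 months, plus 4 months = 16

16 months


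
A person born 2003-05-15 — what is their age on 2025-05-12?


Birth: 2003-05-15
Reference: 2025-05-12
Year difference: 2025 - 2003 = 22
Birthday not yet reached in 2025, subtract 1

21 years old


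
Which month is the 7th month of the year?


Month 7 of 12

July


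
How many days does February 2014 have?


February 2014 (leap year: no)

28 days


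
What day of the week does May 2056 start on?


Target: May 1, 2056
Anchor: Jan 1, 2056. With p = 2056 - 1 = 2055: (p + p//4 - p//100 + p//400) mod 7 = (2055 + 513 - 20 + 5) mod 7 = 2553 mod 7 = 5 -> Saturday (Mon=0 ... Sun=6)
Days before May (Jan-Apr): 121 days
Weekday index = (5 + 121) mod 7 = 0

Monday


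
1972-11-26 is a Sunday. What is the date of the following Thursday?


Current: Sunday
Target: Thursday
Days ahead: 4

Next Thursday: 1972-11-30


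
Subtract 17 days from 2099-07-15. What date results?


Start: 2099-07-15, subtract 17 days
Back 15 days from July 15 reaches June 30, 2099 -> 2 left
June 2099: 30 - 2 = 28 -> lands on June 28

Result: 2099-06-28


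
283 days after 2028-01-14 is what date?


Start: 2028-01-14, add 283 days
January 2028 has 31 days: 31 - 14 = 17 days to January 31 -> 266 left
February 2028 has 29 days -> 237 left
March 2028 has 31 days -> 206 left
April 2028 has 30 days -> 176 left
May 2028 has 31 days -> 145 left
June 2028 has 30 days -> 115 left
July 2028 has 31 days -> 84 left
August 2028 has 31 days -> 53 left
September 2028 has 30 days -> 23 left
October 2028: 23 <= 31 -> lands on October 23

Result: 2028-10-23


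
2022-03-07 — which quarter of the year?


Month: March (month 3)
Q1: Jan-Mar, Q2: Apr-Jun, Q3: Jul-Sep, Q4: Oct-Dec

Q1


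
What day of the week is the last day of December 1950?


December 1950 has 31 days
Anchor: Jan 1, 1950. With p = 1950 - 1 = 1949: (p + p//4 - p//100 + p//400) mod 7 = (1949 + 487 - 19 + 4) mod 7 = 2421 mod 7 = 6 -> Sunday (Mon=0 ... Sun=6)
Days before December (Jan-Nov): 334; December 1 index = (6 + 334) mod 7 = 4 -> Friday
Last day offset: 31 - 1 = 30 days
Weekday index = (4 + 30) mod 7 = 6

Sunday, December 31


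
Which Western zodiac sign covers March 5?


Date: March 5
Conventional tropical zodiac dates: Pisces from February 19 onward; Aries starts March 21
March 5 falls within the Pisces range

Pisces


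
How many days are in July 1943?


July 1943

31 days


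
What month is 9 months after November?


November is month 11
11 + 9 = 20; wrap: 20 - 12 = 8

August


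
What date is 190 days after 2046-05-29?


Start: 2046-05-29, add 190 days
May 2046 has 31 days: 31 - 29 = 2 days to May 31 -> 188 left
June 2046 has 30 days -> 158 left
July 2046 has 31 days -> 127 left
August 2046 has 31 days -> 96 left
September 2046 has 30 days -> 66 left
October 2046 has 31 days -> 35 left
November 2046 has 30 days -> 5 left
December 2046: 5 <= 31 -> lands on December 5

Result: 2046-12-05


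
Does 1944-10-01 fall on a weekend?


Anchor: Jan 1, 1944. With p = 1944 - 1 = 1943: (p + p//4 - p//100 + p//400) mod 7 = (1943 + 485 - 19 + 4) mod 7 = 2413 mod 7 = 5 -> Saturday (Mon=0 ... Sun=6)
Day of year: 275; offset = 274
Weekday index = (5 + 274) mod 7 = 6 -> Sunday
Weekend days: Saturday, Sunday

Yes


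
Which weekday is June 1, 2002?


Target: June 1, 2002
Anchor: Jan 1, 2002. With p = 2002 - 1 = 2001: (p + p//4 - p//100 + p//400) mod 7 = (2001 + 500 - 20 + 5) mod 7 = 2486 mod 7 = 1 -> Tuesday (Mon=0 ... Sun=6)
Days before June (Jan-May): 151 days
Weekday index = (1 + 151) mod 7 = 5

Saturday


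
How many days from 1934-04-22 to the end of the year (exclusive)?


Day of year: 112 of 365
Remaining = 365 - 112

253 days


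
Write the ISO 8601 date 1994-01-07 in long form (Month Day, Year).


ISO 1994-01-07 parses as year=1994, month=01, day=07
Month 1 -> January

January 7, 1994


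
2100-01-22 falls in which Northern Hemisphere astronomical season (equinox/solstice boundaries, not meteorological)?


Date: January 22
Astronomical Winter (approx.; exact equinox/solstice day varies by year): December 21 to March 19
January 22 falls within the Winter window

Winter


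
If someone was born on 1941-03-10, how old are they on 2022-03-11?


Birth: 1941-03-10
Reference: 2022-03-11
Year difference: 2022 - 1941 = 81

81 years old


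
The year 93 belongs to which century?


Century = (year - 1) // 100 + 1
= (93 - 1) // 100 + 1
= 92 // 100 + 1
= 0 + 1

1st century


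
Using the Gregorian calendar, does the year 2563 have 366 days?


Gregorian leap year rule: divisible by 4, but not by 100, unless also by 400.
2563 is not divisible by 4 -> not a leap year

No


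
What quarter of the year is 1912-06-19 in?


Month: June (month 6)
Q1: Jan-Mar, Q2: Apr-Jun, Q3: Jul-Sep, Q4: Oct-Dec

Q2


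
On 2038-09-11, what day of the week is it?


Date: September 11, 2038
Anchor: Jan 1, 2038. With p = 2038 - 1 = 2037: (p + p//4 - p//100 + p//400) mod 7 = (2037 + 509 - 20 + 5) mod 7 = 2531 mod 7 = 4 -> Friday (Mon=0 ... Sun=6)
Days before September (Jan-Aug): 243; offset = 243 + 11 - 1 = 253
Weekday index = (4 + 253) mod 7 = 5

Day of the week: Saturday


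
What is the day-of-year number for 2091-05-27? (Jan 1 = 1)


Date: May 27, 2091
Days in months 1 through 4: 120
Plus 27 days in May

Day of year: 147


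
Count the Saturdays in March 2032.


March 2032 has 31 days
Anchor: Jan 1, 2032. With p = 2032 - 1 = 2031: (p + p//4 - p//100 + p//400) mod 7 = (2031 + 507 - 20 + 5) mod 7 = 2523 mod 7 = 3 -> Thursday (Mon=0 ... Sun=6)
Days before March (Jan-Feb): 60; March 1 index = (3 + 60) mod 7 = 0 -> Monday
First Saturday is March 6
Saturdays: 6, 13, 20, 27

4 Saturdays


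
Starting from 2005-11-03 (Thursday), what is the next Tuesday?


Current: Thursday
Target: Tuesday
Days ahead: 5

Next Tuesday: 2005-11-08


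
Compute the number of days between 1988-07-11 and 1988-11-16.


From 1988-07-11 to 1988-11-16
1988-07-11: days before July = 31 + 29 + 31 + 30 + 31 + 30 = 182 (1988 is a leap year); day of year = 182 + 11 = 193
1988-11-16: days before November = 31 + 29 + 31 + 30 + 31 + 30 + 31 + 31 + 30 + 31 = 305 (1988 is a leap year); day of year = 305 + 16 = 321
Same year: 321 - 193 = 128

128 days


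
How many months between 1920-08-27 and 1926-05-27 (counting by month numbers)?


From August 1920 to May 1926
6 years * 12 = 72 months, minus 3 months = 69

69 months


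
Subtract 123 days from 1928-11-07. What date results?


Start: 1928-11-07, subtract 123 days
Back 7 days from November 7 reaches October 31, 1928 -> 116 left
October 1928 has 31 days -> back to September 30, 1928 -> 85 left
September 1928 has 30 days -> back to August 31, 1928 -> 55 left
August 1928 has 31 days -> back to July 31, 1928 -> 24 left
July 1928: 31 - 24 = 7 -> lands on July 7

Result: 1928-07-07


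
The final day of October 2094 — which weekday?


October 2094 has 31 days
Anchor: Jan 1, 2094. With p = 2094 - 1 = 2093: (p + p//4 - p//100 + p//400) mod 7 = (2093 + 523 - 20 + 5) mod 7 = 2601 mod 7 = 4 -> Friday (Mon=0 ... Sun=6)
Days before October (Jan-Sep): 273; October 1 index = (4 + 273) mod 7 = 4 -> Friday
Last day offset: 31 - 1 = 30 days
Weekday index = (4 + 30) mod 7 = 6

Sunday, October 31


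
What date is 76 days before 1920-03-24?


Start: 1920-03-24, subtract 76 days
Back 24 days from March 24 reaches February 29, 1920 -> 52 left
February 1920 has 29 days -> back to January 31, 1920 -> 23 left
January 1920: 31 - 23 = 8 -> lands on January 8

Result: 1920-01-08


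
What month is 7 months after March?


March is month 3
3 + 7 = 10

October


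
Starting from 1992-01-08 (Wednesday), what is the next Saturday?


Current: Wednesday
Target: Saturday
Days ahead: 3

Next Saturday: 1992-01-11


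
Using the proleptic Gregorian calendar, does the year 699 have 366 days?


Gregorian leap year rule: divisible by 4, but not by 100, unless also by 400.
699 is not divisible by 4 -> not a leap year

No


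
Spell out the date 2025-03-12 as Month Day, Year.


ISO 2025-03-12 parses as year=2025, month=03, day=12
Month 3 -> March

March 12, 2025


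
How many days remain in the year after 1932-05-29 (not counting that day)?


Day of year: 150 of 366
Remaining = 366 - 150

216 days


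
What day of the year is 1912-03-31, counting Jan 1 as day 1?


Date: March 31, 1912
Days in months 1 through 2: 60
Plus 31 days in March

Day of year: 91


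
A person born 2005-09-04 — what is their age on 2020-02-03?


Birth: 2005-09-04
Reference: 2020-02-03
Year difference: 2020 - 2005 = 15
Birthday not yet reached in 2020, subtract 1

14 years old


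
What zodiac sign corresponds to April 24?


Date: April 24
Conventional tropical zodiac dates: Taurus from April 20 onward; Gemini starts May 21
April 24 falls within the Taurus range

Taurus


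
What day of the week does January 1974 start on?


Target: January 1, 1974
Anchor: Jan 1, 1974. With p = 1974 - 1 = 1973: (p + p//4 - p//100 + p//400) mod 7 = (1973 + 493 - 19 + 4) mod 7 = 2451 mod 7 = 1 -> Tuesday (Mon=0 ... Sun=6)
Offset from anchor: 0 days
Weekday index = (1 + 0) mod 7 = 1

Tuesday


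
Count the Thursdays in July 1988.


July 1988 has 31 days
Anchor: Jan 1, 1988. With p = 1988 - 1 = 1987: (p + p//4 - p//100 + p//400) mod 7 = (1987 + 496 - 19 + 4) mod 7 = 2468 mod 7 = 4 -> Friday (Mon=0 ... Sun=6)
Days before July (Jan-Jun): 182; July 1 index = (4 + 182) mod 7 = 4 -> Friday
First Thursday is July 7
Thursdays: 7, 14, 21, 28

4 Thursdays


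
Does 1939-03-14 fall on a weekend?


Anchor: Jan 1, 1939. With p = 1939 - 1 = 1938: (p + p//4 - p//100 + p//400) mod 7 = (1938 + 484 - 19 + 4) mod 7 = 2407 mod 7 = 6 -> Sunday (Mon=0 ... Sun=6)
Day of year: 73; offset = 72
Weekday index = (6 + 72) mod 7 = 1 -> Tuesday
Weekend days: Saturday, Sunday

No


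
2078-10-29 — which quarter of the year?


Month: October (month 10)
Q1: Jan-Mar, Q2: Apr-Jun, Q3: Jul-Sep, Q4: Oct-Dec

Q4


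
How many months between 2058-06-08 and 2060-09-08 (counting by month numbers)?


From June 2058 to September 2060
2 years * 12 = 24 months, plus 3 months = 27

27 months


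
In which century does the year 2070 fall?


Century = (year - 1) // 100 + 1
= (2070 - 1) // 100 + 1
= 2069 // 100 + 1
= 20 + 1

21st century


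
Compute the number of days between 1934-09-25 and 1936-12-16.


From 1934-09-25 to 1936-12-16
1934-09-25: days before September = 31 + 28 + 31 + 30 + 31 + 30 + 31 + 31 = 243 (1934 is not a leap year); day of year = 243 + 25 = 268
1936-12-16: days before December = 31 + 29 + 31 + 30 + 31 + 30 + 31 + 31 + 30 + 31 + 30 = 335 (1936 is a leap year); day of year = 335 + 16 = 351
Rest of 1934: 365 - 268 = 97
Full years 1935 (365): 365
Total = 97 + 365 + 351 = 813

813 days


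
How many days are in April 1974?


April 1974

30 days


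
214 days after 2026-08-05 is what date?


Start: 2026-08-05, add 214 days
August 2026 has 31 days: 31 - 5 = 26 days to August 31 -> 188 left
September 2026 has 30 days -> 158 left
October 2026 has 31 days -> 127 left
November 2026 has 30 days -> 97 left
December 2026 has 31 days -> 66 left
January 2027 has 31 days -> 35 left
February 2027 has 28 days -> 7 left
March 2027: 7 <= 31 -> lands on March 7

Result: 2027-03-07


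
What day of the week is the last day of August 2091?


August 2091 has 31 days
Anchor: Jan 1, 2091. With p = 2091 - 1 = 2090: (p + p//4 - p//100 + p//400) mod 7 = (2090 + 522 - 20 + 5) mod 7 = 2597 mod 7 = 0 -> Monday (Mon=0 ... Sun=6)
Days before August (Jan-Jul): 212; August 1 index = (0 + 212) mod 7 = 2 -> Wednesday
Last day offset: 31 - 1 = 30 days
Weekday index = (2 + 30) mod 7 = 4

Friday, August 31


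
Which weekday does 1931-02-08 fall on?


Date: February 8, 1931
Anchor: Jan 1, 1931. With p = 1931 - 1 = 1930: (p + p//4 - p//100 + p//400) mod 7 = (1930 + 482 - 19 + 4) mod 7 = 2397 mod 7 = 3 -> Thursday (Mon=0 ... Sun=6)
Days before February (Jan): 31; offset = 31 + 8 - 1 = 38
Weekday index = (3 + 38) mod 7 = 6

Day of the week: Sunday


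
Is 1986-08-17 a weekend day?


Anchor: Jan 1, 1986. With p = 1986 - 1 = 1985: (p + p//4 - p//100 + p//400) mod 7 = (1985 + 496 - 19 + 4) mod 7 = 2466 mod 7 = 2 -> Wednesday (Mon=0 ... Sun=6)
Day of year: 229; offset = 228
Weekday index = (2 + 228) mod 7 = 6 -> Sunday
Weekend days: Saturday, Sunday

Yes


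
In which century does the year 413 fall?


Century = (year - 1) // 100 + 1
= (413 - 1) // 100 + 1
= 412 // 100 + 1
= 4 + 1

5th century


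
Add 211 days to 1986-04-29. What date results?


Start: 1986-04-29, add 211 days
April 1986 has 30 days: 30 - 29 = 1 day to April 30 -> 210 left
May 1986 has 31 days -> 179 left
June 1986 has 30 days -> 149 left
July 1986 has 31 days -> 118 left
August 1986 has 31 days -> 87 left
September 1986 has 30 days -> 57 left
October 1986 has 31 days -> 26 left
November 1986: 26 <= 30 -> lands on November 26

Result: 1986-11-26


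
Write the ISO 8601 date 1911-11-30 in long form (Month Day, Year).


ISO 1911-11-30 parses as year=1911, month=11, day=30
Month 11 -> November

November 30, 1911


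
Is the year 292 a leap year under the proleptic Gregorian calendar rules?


Gregorian leap year rule: divisible by 4, but not by 100, unless also by 400.
292 is divisible by 4 but not 100 -> leap year

Yes


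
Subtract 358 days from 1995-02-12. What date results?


Start: 1995-02-12, subtract 358 days
Back 12 days from February 12 reaches January 31, 1995 -> 346 left
January 1995 has 31 days -> back to December 31, 1994 -> 315 left
December 1994 has 31 days -> back to November 30, 1994 -> 284 left
November 1994 has 30 days -> back to October 31, 1994 -> 254 left
October 1994 has 31 days -> back to September 30, 1994 -> 223 left
September 1994 has 30 days -> back to August 31, 1994 -> 193 left
August 1994 has 31 days -> back to July 31, 1994 -> 162 left
July 1994 has 31 days -> back to June 30, 1994 -> 131 left
June 1994 has 30 days -> back to May 31, 1994 -> 101 left
May 1994 has 31 days -> back to April 30, 1994 -> 70 left
April 1994 has 30 days -> back to March 31, 1994 -> 40 left
March 1994 has 31 days -> back to February 28, 1994 -> 9 left
February 1994: 28 - 9 = 19 -> lands on February 19

Result: 1994-02-19


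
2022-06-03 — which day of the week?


Date: June 3, 2022
Anchor: Jan 1, 2022. With p = 2022 - 1 = 2021: (p + p//4 - p//100 + p//400) mod 7 = (2021 + 505 - 20 + 5) mod 7 = 2511 mod 7 = 5 -> Saturday (Mon=0 ... Sun=6)
Days before June (Jan-May): 151; offset = 151 + 3 - 1 = 153
Weekday index = (5 + 153) mod 7 = 4

Day of the week: Friday


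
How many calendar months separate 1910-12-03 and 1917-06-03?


From December 1910 to June 1917
7 years * 12 = 84 months, minus 6 months = 78

78 months


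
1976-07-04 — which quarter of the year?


Month: July (month 7)
Q1: Jan-Mar, Q2: Apr-Jun, Q3: Jul-Sep, Q4: Oct-Dec

Q3


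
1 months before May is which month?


May is month 5
5 - 1 = 4

April


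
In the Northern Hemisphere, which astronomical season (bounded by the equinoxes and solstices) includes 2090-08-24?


Date: August 24
Astronomical Summer (approx.; exact equinox/solstice day varies by year): June 21 to September 21
August 24 falls within the Summer window

Summer


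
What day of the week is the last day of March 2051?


March 2051 has 31 days
Anchor: Jan 1, 2051. With p = 2051 - 1 = 2050: (p + p//4 - p//100 + p//400) mod 7 = (2050 + 512 - 20 + 5) mod 7 = 2547 mod 7 = 6 -> Sunday (Mon=0 ... Sun=6)
Days before March (Jan-Feb): 59; March 1 index = (6 + 59) mod 7 = 2 -> Wednesday
Last day offset: 31 - 1 = 30 days
Weekday index = (2 + 30) mod 7 = 4

Friday, March 31


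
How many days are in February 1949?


February 1949 (leap year: no)

28 days


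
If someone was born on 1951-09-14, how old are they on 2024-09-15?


Birth: 1951-09-14
Reference: 2024-09-15
Year difference: 2024 - 1951 = 73

73 years old


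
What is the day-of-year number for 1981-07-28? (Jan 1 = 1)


Date: July 28, 1981
Days in months 1 through 6: 181
Plus 28 days in July

Day of year: 209


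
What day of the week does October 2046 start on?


Target: October 1, 2046
Anchor: Jan 1, 2046. With p = 2046 - 1 = 2045: (p + p//4 - p//100 + p//400) mod 7 = (2045 + 511 - 20 + 5) mod 7 = 2541 mod 7 = 0 -> Monday (Mon=0 ... Sun=6)
Days before October (Jan-Sep): 273 days
Weekday index = (0 + 273) mod 7 = 0

Monday


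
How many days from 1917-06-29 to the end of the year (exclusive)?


Day of year: 180 of 365
Remaining = 365 - 180

185 days


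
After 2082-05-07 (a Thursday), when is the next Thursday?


Current: Thursday
Target: Thursday
Days ahead: 7

Next Thursday: 2082-05-14


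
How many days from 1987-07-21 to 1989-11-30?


From 1987-07-21 to 1989-11-30
1987-07-21: days before July = 31 + 28 + 31 + 30 + 31 + 30 = 181 (1987 is not a leap year); day of year = 181 + 21 = 202
1989-11-30: days before November = 31 + 28 + 31 + 30 + 31 + 30 + 31 + 31 + 30 + 31 = 304 (1989 is not a leap year); day of year = 304 + 30 = 334
Rest of 1987: 365 - 202 = 163
Full years 1988 (366): 366
Total = 163 + 366 + 334 = 863

863 days


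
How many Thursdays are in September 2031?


September 2031 has 30 days
Anchor: Jan 1, 2031. With p = 2031 - 1 = 2030: (p + p//4 - p//100 + p//400) mod 7 = (2030 + 507 - 20 + 5) mod 7 = 2522 mod 7 = 2 -> Wednesday (Mon=0 ... Sun=6)
Days before September (Jan-Aug): 243; September 1 index = (2 + 243) mod 7 = 0 -> Monday
First Thursday is September 4
Thursdays: 4, 11, 18, 25

4 Thursdays


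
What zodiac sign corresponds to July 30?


Date: July 30
Conventional tropical zodiac dates: Leo from July 23 onward; Virgo starts August 23
July 30 falls within the Leo range

Leo


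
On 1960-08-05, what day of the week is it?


Date: August 5, 1960
Anchor: Jan 1, 1960. With p = 1960 - 1 = 1959: (p + p//4 - p//100 + p//400) mod 7 = (1959 + 489 - 19 + 4) mod 7 = 2433 mod 7 = 4 -> Friday (Mon=0 ... Sun=6)
Days before August (Jan-Jul): 213; offset = 213 + 5 - 1 = 217
Weekday index = (4 + 217) mod 7 = 4

Day of the week: Friday


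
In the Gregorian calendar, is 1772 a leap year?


Gregorian leap year rule: divisible by 4, but not by 100, unless also by 400.
1772 is divisible by 4 but not 100 -> leap year

Yes


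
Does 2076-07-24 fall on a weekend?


Anchor: Jan 1, 2076. With p = 2076 - 1 = 2075: (p + p//4 - p//100 + p//400) mod 7 = (2075 + 518 - 20 + 5) mod 7 = 2578 mod 7 = 2 -> Wednesday (Mon=0 ... Sun=6)
Day of year: 206; offset = 205
Weekday index = (2 + 205) mod 7 = 4 -> Friday
Weekend days: Saturday, Sunday

No


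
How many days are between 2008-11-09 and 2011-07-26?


From 2008-11-09 to 2011-07-26
2008-11-09: days before November = 31 + 29 + 31 + 30 + 31 + 30 + 31 + 31 + 30 + 31 = 305 (2008 is a leap year); day of year = 305 + 9 = 314
2011-07-26: days before July = 31 + 28 + 31 + 30 + 31 + 30 = 181 (2011 is not a leap year); day of year = 181 + 26 = 207
Rest of 2008: 366 - 314 = 52
Full years 2009 (365), 2010 (365): 730
Total = 52 + 730 + 207 = 989

989 days


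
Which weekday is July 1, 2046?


Target: July 1, 2046
Anchor: Jan 1, 2046. With p = 2046 - 1 = 2045: (p + p//4 - p//100 + p//400) mod 7 = (2045 + 511 - 20 + 5) mod 7 = 2541 mod 7 = 0 -> Monday (Mon=0 ... Sun=6)
Days before July (Jan-Jun): 181 days
Weekday index = (0 + 181) mod 7 = 6

Sunday


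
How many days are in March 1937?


March 1937

31 days


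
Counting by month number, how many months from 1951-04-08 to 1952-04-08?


From April 1951 to April 1952
1 year * 12 = 12 months = 12

12 months


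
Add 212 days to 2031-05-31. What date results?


Start: 2031-05-31, add 212 days
May 31 is the last day of May 2031 -> 212 left
June 2031 has 30 days -> 182 left
July 2031 has 31 days -> 151 left
August 2031 has 31 days -> 120 left
September 2031 has 30 days -> 90 left
October 2031 has 31 days -> 59 left
November 2031 has 30 days -> 29 left
December 2031: 29 <= 31 -> lands on December 29

Result: 2031-12-29


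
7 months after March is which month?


March is month 3
3 + 7 = 10

October


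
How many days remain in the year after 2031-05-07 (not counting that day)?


Day of year: 127 of 365
Remaining = 365 - 127

238 days


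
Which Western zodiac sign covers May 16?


Date: May 16
Conventional tropical zodiac dates: Taurus from April 20 onward; Gemini starts May 21
May 16 falls within the Taurus range

Taurus


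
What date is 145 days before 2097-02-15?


Start: 2097-02-15, subtract 145 days
Back 15 days from February 15 reaches January 31, 2097 -> 130 left
January 2097 has 31 days -> back to December 31, 2096 -> 99 left
December 2096 has 31 days -> back to November 30, 2096 -> 68 left
November 2096 has 30 days -> back to October 31, 2096 -> 38 left
October 2096 has 31 days -> back to September 30, 2096 -> 7 left
September 2096: 30 - 7 = 23 -> lands on September 23

Result: 2096-09-23


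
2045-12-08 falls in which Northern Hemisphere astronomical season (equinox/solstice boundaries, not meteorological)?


Date: December 8
Astronomical Autumn (approx.; exact equinox/solstice day varies by year): September 22 to December 20
December 8 falls within the Autumn window

Autumn


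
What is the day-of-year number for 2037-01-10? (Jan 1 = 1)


Date: January 10, 2037
No months before January
Plus 10 days in January

Day of year: 10


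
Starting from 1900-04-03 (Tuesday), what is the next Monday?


Current: Tuesday
Target: Monday
Days ahead: 6

Next Monday: 1900-04-09


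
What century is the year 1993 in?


Century = (year - 1) // 100 + 1
= (1993 - 1) // 100 + 1
= 1992 // 100 + 1
= 19 + 1

20th century


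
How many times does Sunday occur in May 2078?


May 2078 has 31 days
Anchor: Jan 1, 2078. With p = 2078 - 1 = 2077: (p + p//4 - p//100 + p//400) mod 7 = (2077 + 519 - 20 + 5) mod 7 = 2581 mod 7 = 5 -> Saturday (Mon=0 ... Sun=6)
Days before May (Jan-Apr): 120; May 1 index = (5 + 120) mod 7 = 6 -> Sunday
First Sunday is May 1
Sundays: 1, 8, 15, 22, 29

5 Sundays


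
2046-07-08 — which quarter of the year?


Month: July (month 7)
Q1: Jan-Mar, Q2: Apr-Jun, Q3: Jul-Sep, Q4: Oct-Dec

Q3


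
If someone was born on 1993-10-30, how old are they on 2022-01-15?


Birth: 1993-10-30
Reference: 2022-01-15
Year difference: 2022 - 1993 = 29
Birthday not yet reached in 2022, subtract 1

28 years old


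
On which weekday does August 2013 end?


August 2013 has 31 days
Anchor: Jan 1, 2013. With p = 2013 - 1 = 2012: (p + p//4 - p//100 + p//400) mod 7 = (2012 + 503 - 20 + 5) mod 7 = 2500 mod 7 = 1 -> Tuesday (Mon=0 ... Sun=6)
Days before August (Jan-Jul): 212; August 1 index = (1 + 212) mod 7 = 3 -> Thursday
Last day offset: 31 - 1 = 30 days
Weekday index = (3 + 30) mod 7 = 5

Saturday, August 31


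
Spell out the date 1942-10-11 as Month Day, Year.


ISO 1942-10-11 parses as year=1942, month=10, day=11
Month 10 -> October

October 11, 1942


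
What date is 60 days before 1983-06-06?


Start: 1983-06-06, subtract 60 days
Back 6 days from June 6 reaches May 31, 1983 -> 54 left
May 1983 has 31 days -> back to April 30, 1983 -> 23 left
April 1983: 30 - 23 = 7 -> lands on April 7

Result: 1983-04-07


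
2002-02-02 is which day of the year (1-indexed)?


Date: February 2, 2002
Days in months 1 through 1: 31
Plus 2 days in February

Day of year: 33


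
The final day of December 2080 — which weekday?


December 2080 has 31 days
Anchor: Jan 1, 2080. With p = 2080 - 1 = 2079: (p + p//4 - p//100 + p//400) mod 7 = (2079 + 519 - 20 + 5) mod 7 = 2583 mod 7 = 0 -> Monday (Mon=0 ... Sun=6)
Days before December (Jan-Nov): 335; December 1 index = (0 + 335) mod 7 = 6 -> Sunday
Last day offset: 31 - 1 = 30 days
Weekday index = (6 + 30) mod 7 = 1

Tuesday, December 31


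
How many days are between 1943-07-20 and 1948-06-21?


From 1943-07-20 to 1948-06-21
1943-07-20: days before July = 31 + 28 + 31 + 30 + 31 + 30 = 181 (1943 is not a leap year); day of year = 181 + 20 = 201
1948-06-21: days before June = 31 + 29 + 31 + 30 + 31 = 152 (1948 is a leap year); day of year = 152 + 21 = 173
Rest of 1943: 365 - 201 = 164
Full years 1944 (366), 1945 (365), 1946 (365), 1947 (365): 1461
Total = 164 + 1461 + 173 = 1798

1798 days


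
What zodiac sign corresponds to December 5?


Date: December 5
Conventional tropical zodiac dates: Sagittarius from November 22 onward; Capricorn starts December 22
December 5 falls within the Sagittarius range

Sagittarius


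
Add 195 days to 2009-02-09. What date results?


Start: 2009-02-09, add 195 days
February 2009 has 28 days: 28 - 9 = 19 days to February 28 -> 176 left
March 2009 has 31 days -> 145 left
April 2009 has 30 days -> 115 left
May 2009 has 31 days -> 84 left
June 2009 has 30 days -> 54 left
July 2009 has 31 days -> 23 left
August 2009: 23 <= 31 -> lands on August 23

Result: 2009-08-23


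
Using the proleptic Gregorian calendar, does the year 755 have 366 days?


Gregorian leap year rule: divisible by 4, but not by 100, unless also by 400.
755 is not divisible by 4 -> not a leap year

No


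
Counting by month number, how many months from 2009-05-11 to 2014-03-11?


From May 2009 to March 2014
5 years * 12 = 60 months, minus 2 months = 58

58 months


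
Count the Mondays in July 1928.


July 1928 has 31 days
Anchor: Jan 1, 1928. With p = 1928 - 1 = 1927: (p + p//4 - p//100 + p//400) mod 7 = (1927 + 481 - 19 + 4) mod 7 = 2393 mod 7 = 6 -> Sunday (Mon=0 ... Sun=6)
Days before July (Jan-Jun): 182; July 1 index = (6 + 182) mod 7 = 6 -> Sunday
First Monday is July 2
Mondays: 2, 9, 16, 23, 30

5 Mondays


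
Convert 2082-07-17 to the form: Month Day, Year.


ISO 2082-07-17 parses as year=2082, month=07, day=17
Month 7 -> July

July 17, 2082


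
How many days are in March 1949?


March 1949

31 days


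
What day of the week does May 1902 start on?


Target: May 1, 1902
Anchor: Jan 1, 1902. With p = 1902 - 1 = 1901: (p + p//4 - p//100 + p//400) mod 7 = (1901 + 475 - 19 + 4) mod 7 = 2361 mod 7 = 2 -> Wednesday (Mon=0 ... Sun=6)
Days before May (Jan-Apr): 120 days
Weekday index = (2 + 120) mod 7 = 3

Thursday


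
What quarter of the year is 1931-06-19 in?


Month: June (month 6)
Q1: Jan-Mar, Q2: Apr-Jun, Q3: Jul-Sep, Q4: Oct-Dec

Q2


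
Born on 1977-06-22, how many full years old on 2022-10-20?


Birth: 1977-06-22
Reference: 2022-10-20
Year difference: 2022 - 1977 = 45

45 years old


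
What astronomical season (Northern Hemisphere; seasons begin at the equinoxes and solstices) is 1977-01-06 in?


Date: January 6
Astronomical Winter (approx.; exact equinox/solstice day varies by year): December 21 to March 19
January 6 falls within the Winter window

Winter


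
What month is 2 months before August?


August is month 8
8 - 2 = 6

June


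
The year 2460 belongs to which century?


Century = (year - 1) // 100 + 1
= (2460 - 1) // 100 + 1
= 2459 // 100 + 1
= 24 + 1

25th century


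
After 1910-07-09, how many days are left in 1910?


Day of year: 190 of 365
Remaining = 365 - 190

175 days


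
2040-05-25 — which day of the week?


Date: May 25, 2040
Anchor: Jan 1, 2040. With p = 2040 - 1 = 2039: (p + p//4 - p//100 + p//400) mod 7 = (2039 + 509 - 20 + 5) mod 7 = 2533 mod 7 = 6 -> Sunday (Mon=0 ... Sun=6)
Days before May (Jan-Apr): 121; offset = 121 + 25 - 1 = 145
Weekday index = (6 + 145) mod 7 = 4

Day of the week: Friday


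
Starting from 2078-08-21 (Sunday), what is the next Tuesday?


Current: Sunday
Target: Tuesday
Days ahead: 2

Next Tuesday: 2078-08-23


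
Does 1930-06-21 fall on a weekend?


Anchor: Jan 1, 1930. With p = 1930 - 1 = 1929: (p + p//4 - p//100 + p//400) mod 7 = (1929 + 482 - 19 + 4) mod 7 = 2396 mod 7 = 2 -> Wednesday (Mon=0 ... Sun=6)
Day of year: 172; offset = 171
Weekday index = (2 + 171) mod 7 = 5 -> Saturday
Weekend days: Saturday, Sunday

Yes


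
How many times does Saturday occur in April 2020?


April 2020 has 30 days
Anchor: Jan 1, 2020. With p = 2020 - 1 = 2019: (p + p//4 - p//100 + p//400) mod 7 = (2019 + 504 - 20 + 5) mod 7 = 2508 mod 7 = 2 -> Wednesday (Mon=0 ... Sun=6)
Days before April (Jan-Mar): 91; April 1 index = (2 + 91) mod 7 = 2 -> Wednesday
First Saturday is April 4
Saturdays: 4, 11, 18, 25

4 Saturdays


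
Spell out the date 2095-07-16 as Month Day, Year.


ISO 2095-07-16 parses as year=2095, month=07, day=16
Month 7 -> July

July 16, 2095


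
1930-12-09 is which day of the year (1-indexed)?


Date: December 9, 1930
Days in months 1 through 11: 334
Plus 9 days in December

Day of year: 343


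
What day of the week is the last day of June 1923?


June 1923 has 30 days
Anchor: Jan 1, 1923. With p = 1923 - 1 = 1922: (p + p//4 - p//100 + p//400) mod 7 = (1922 + 480 - 19 + 4) mod 7 = 2387 mod 7 = 0 -> Monday (Mon=0 ... Sun=6)
Days before June (Jan-May): 151; June 1 index = (0 + 151) mod 7 = 4 -> Friday
Last day offset: 30 - 1 = 29 days
Weekday index = (4 + 29) mod 7 = 5

Saturday, June 30


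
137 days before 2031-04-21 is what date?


Start: 2031-04-21, subtract 137 days
Back 21 days from April 21 reaches March 31, 2031 -> 116 left
March 2031 has 31 days -> back to February 28, 2031 -> 85 left
February 2031 has 28 days -> back to January 31, 2031 -> 57 left
January 2031 has 31 days -> back to December 31, 2030 -> 26 left
December 2030: 31 - 26 = 5 -> lands on December 5

Result: 2030-12-05


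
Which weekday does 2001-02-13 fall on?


Date: February 13, 2001
Anchor: Jan 1, 2001. With p = 2001 - 1 = 2000: (p + p//4 - p//100 + p//400) mod 7 = (2000 + 500 - 20 + 5) mod 7 = 2485 mod 7 = 0 -> Monday (Mon=0 ... Sun=6)
Days before February (Jan): 31; offset = 31 + 13 - 1 = 43
Weekday index = (0 + 43) mod 7 = 1

Day of the week: Tuesday


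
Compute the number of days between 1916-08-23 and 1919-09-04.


From 1916-08-23 to 1919-09-04
1916-08-23: days before August = 31 + 29 + 31 + 30 + 31 + 30 + 31 = 213 (1916 is a leap year); day of year = 213 + 23 = 236
1919-09-04: days before September = 31 + 28 + 31 + 30 + 31 + 30 + 31 + 31 = 243 (1919 is not a leap year); day of year = 243 + 4 = 247
Rest of 1916: 366 - 236 = 130
Full years 1917 (365), 1918 (365): 730
Total = 130 + 730 + 247 = 1107

1107 days


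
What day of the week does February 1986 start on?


Target: February 1, 1986
Anchor: Jan 1, 1986. With p = 1986 - 1 = 1985: (p + p//4 - p//100 + p//400) mod 7 = (1985 + 496 - 19 + 4) mod 7 = 2466 mod 7 = 2 -> Wednesday (Mon=0 ... Sun=6)
Days before February (Jan): 31 days
Weekday index = (2 + 31) mod 7 = 5

Saturday


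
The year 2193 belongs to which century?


Century = (year - 1) // 100 + 1
= (2193 - 1) // 100 + 1
= 2192 // 100 + 1
= 21 + 1

22nd century


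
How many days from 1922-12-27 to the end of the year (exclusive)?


Day of year: 361 of 365
Remaining = 365 - 361

4 days


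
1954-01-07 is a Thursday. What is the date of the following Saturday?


Current: Thursday
Target: Saturday
Days ahead: 2

Next Saturday: 1954-01-09


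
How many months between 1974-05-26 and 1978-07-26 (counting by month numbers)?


From May 1974 to July 1978
4 years * 12 = 48 months, plus 2 months = 50

50 months


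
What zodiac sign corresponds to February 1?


Date: February 1
Conventional tropical zodiac dates: Aquarius from January 20 onward; Pisces starts February 19
February 1 falls within the Aquarius range

Aquarius


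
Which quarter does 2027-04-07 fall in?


Month: April (month 4)
Q1: Jan-Mar, Q2: Apr-Jun, Q3: Jul-Sep, Q4: Oct-Dec

Q2


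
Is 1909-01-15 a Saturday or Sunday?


Anchor: Jan 1, 1909. With p = 1909 - 1 = 1908: (p + p//4 - p//100 + p//400) mod 7 = (1908 + 477 - 19 + 4) mod 7 = 2370 mod 7 = 4 -> Friday (Mon=0 ... Sun=6)
Day of year: 15; offset = 14
Weekday index = (4 + 14) mod 7 = 4 -> Friday
Weekend days: Saturday, Sunday

No


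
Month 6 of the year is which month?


Month 6 of 12

June


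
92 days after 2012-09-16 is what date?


Start: 2012-09-16, add 92 days
September 2012 has 30 days: 30 - 16 = 14 days to September 30 -> 78 left
October 2012 has 31 days -> 47 left
November 2012 has 30 days -> 17 left
December 2012: 17 <= 31 -> lands on December 17

Result: 2012-12-17


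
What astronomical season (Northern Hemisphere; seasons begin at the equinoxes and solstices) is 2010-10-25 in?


Date: October 25
Astronomical Autumn (approx.; exact equinox/solstice day varies by year): September 22 to December 20
October 25 falls within the Autumn window

Autumn


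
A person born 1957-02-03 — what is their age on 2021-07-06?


Birth: 1957-02-03
Reference: 2021-07-06
Year difference: 2021 - 1957 = 64

64 years old


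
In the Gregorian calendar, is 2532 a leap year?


Gregorian leap year rule: divisible by 4, but not by 100, unless also by 400.
2532 is divisible by 4 but not 100 -> leap year

Yes


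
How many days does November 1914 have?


November 1914

30 days


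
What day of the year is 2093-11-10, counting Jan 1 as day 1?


Date: November 10, 2093
Days in months 1 through 10: 304
Plus 10 days in November

Day of year: 314


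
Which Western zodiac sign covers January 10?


Date: January 10
Conventional tropical zodiac dates: Capricorn from December 22 onward; Aquarius starts January 20
January 10 falls within the Capricorn range

Capricorn


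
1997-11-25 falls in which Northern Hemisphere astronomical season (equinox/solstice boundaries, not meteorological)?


Date: November 25
Astronomical Autumn (approx.; exact equinox/solstice day varies by year): September 22 to December 20
November 25 falls within the Autumn window

Autumn


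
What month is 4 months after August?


August is month 8
8 + 4 = 12

December


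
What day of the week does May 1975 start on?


Target: May 1, 1975
Anchor: Jan 1, 1975. With p = 1975 - 1 = 1974: (p + p//4 - p//100 + p//400) mod 7 = (1974 + 493 - 19 + 4) mod 7 = 2452 mod 7 = 2 -> Wednesday (Mon=0 ... Sun=6)
Days before May (Jan-Apr): 120 days
Weekday index = (2 + 120) mod 7 = 3

Thursday


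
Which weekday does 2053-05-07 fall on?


Date: May 7, 2053
Anchor: Jan 1, 2053. With p = 2053 - 1 = 2052: (p + p//4 - p//100 + p//400) mod 7 = (2052 + 513 - 20 + 5) mod 7 = 2550 mod 7 = 2 -> Wednesday (Mon=0 ... Sun=6)
Days before May (Jan-Apr): 120; offset = 120 + 7 - 1 = 126
Weekday index = (2 + 126) mod 7 = 2

Day of the week: Wednesday


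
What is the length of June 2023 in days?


June 2023

30 days


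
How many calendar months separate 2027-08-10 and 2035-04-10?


From August 2027 to April 2035
8 years * 12 = 96 months, minus 4 months = 92

92 months


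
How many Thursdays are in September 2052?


September 2052 has 30 days
Anchor: Jan 1, 2052. With p = 2052 - 1 = 2051: (p + p//4 - p//100 + p//400) mod 7 = (2051 + 512 - 20 + 5) mod 7 = 2548 mod 7 = 0 -> Monday (Mon=0 ... Sun=6)
Days before September (Jan-Aug): 244; September 1 index = (0 + 244) mod 7 = 6 -> Sunday
First Thursday is September 5
Thursdays: 5, 12, 19, 26

4 Thursdays


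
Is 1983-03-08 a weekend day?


Anchor: Jan 1, 1983. With p = 1983 - 1 = 1982: (p + p//4 - p//100 + p//400) mod 7 = (1982 + 495 - 19 + 4) mod 7 = 2462 mod 7 = 5 -> Saturday (Mon=0 ... Sun=6)
Day of year: 67; offset = 66
Weekday index = (5 + 66) mod 7 = 1 -> Tuesday
Weekend days: Saturday, Sunday

No


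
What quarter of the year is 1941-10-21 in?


Month: October (month 10)
Q1: Jan-Mar, Q2: Apr-Jun, Q3: Jul-Sep, Q4: Oct-Dec

Q4


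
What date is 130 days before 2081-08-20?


Start: 2081-08-20, subtract 130 days
Back 20 days from August 20 reaches July 31, 2081 -> 110 left
July 2081 has 31 days -> back to June 30, 2081 -> 79 left
June 2081 has 30 days -> back to May 31, 2081 -> 49 left
May 2081 has 31 days -> back to April 30, 2081 -> 18 left
April 2081: 30 - 18 = 12 -> lands on April 12

Result: 2081-04-12
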